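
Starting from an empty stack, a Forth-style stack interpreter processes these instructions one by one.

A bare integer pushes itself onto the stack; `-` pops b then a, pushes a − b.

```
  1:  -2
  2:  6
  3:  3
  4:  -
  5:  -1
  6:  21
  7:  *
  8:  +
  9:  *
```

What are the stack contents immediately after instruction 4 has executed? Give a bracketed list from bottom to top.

[-2, 3]

-2 → -2
6  → -2 6
3  → -2 6 3
-  → -2 3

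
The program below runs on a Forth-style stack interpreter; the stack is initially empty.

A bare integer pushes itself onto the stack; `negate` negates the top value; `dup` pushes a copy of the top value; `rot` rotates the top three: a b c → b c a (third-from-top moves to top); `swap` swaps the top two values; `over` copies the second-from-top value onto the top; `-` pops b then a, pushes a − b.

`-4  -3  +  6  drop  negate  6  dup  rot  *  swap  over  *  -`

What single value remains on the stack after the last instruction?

-210

-4     → -4
-3     → -4 -3
+      → -7
6      → -7 6
drop   → -7
negate → 7
6      → 7 6
dup    → 7 6 6
rot    → 6 6 7
*      → 6 42
swap   → 42 6
over   → 42 6 42
*      → 42 252
-      → -210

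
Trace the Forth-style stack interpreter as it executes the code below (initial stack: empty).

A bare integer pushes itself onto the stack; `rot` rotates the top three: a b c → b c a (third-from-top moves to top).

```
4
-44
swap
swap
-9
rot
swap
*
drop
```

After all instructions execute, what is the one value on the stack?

-44

4    → [4]
-44  → [4, -44]
swap → [-44, 4]
swap → [4, -44]
-9   → [4, -44, -9]
rot  → [-44, -9, 4]
swap → [-44, 4, -9]
*    → [-44, -36]
drop → [-44]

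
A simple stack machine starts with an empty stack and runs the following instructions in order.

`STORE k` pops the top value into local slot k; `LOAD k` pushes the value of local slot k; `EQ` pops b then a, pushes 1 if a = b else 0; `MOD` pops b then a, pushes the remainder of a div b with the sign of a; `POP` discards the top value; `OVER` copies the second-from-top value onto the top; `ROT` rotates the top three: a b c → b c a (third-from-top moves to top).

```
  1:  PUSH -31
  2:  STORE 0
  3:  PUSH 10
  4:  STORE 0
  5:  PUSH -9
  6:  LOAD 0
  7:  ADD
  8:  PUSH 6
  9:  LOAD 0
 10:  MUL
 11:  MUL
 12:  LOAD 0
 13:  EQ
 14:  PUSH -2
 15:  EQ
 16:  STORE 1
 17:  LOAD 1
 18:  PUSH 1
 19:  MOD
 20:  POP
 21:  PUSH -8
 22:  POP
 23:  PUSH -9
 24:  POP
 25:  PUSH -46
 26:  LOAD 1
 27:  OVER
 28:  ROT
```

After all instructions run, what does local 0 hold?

PUSH -31 -> [-31]
STORE 0  -> []
PUSH 10  -> [10]
STORE 0  -> []
PUSH -9  -> [-9]
LOAD 0   -> [-9, 10]
ADD      -> [1]
PUSH 6   -> [1, 6]
LOAD 0   -> [1, 6, 10]
MUL      -> [1, 60]
MUL      -> [60]
LOAD 0   -> [60, 10]
EQ       -> [0]
PUSH -2  -> [0, -2]
EQ       -> [0]
STORE 1  -> []
LOAD 1   -> [0]
PUSH 1   -> [0, 1]
MOD      -> [0]
POP      -> []
PUSH -8  -> [-8]
POP      -> []
PUSH -9  -> [-9]
POP      -> []
PUSH -46 -> [-46]
LOAD 1   -> [-46, 0]
OVER     -> [-46, 0, -46]
ROT      -> [0, -46, -46]

10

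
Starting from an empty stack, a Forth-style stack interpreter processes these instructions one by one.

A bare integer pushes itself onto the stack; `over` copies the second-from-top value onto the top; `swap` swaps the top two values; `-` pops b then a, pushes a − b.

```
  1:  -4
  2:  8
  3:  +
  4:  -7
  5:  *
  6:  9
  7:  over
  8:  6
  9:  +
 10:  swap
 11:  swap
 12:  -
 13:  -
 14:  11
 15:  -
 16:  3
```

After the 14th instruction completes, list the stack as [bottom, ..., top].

[-59, 11]

-4   -> [-4]
8    -> [-4, 8]
+    -> [4]
-7   -> [4, -7]
*    -> [-28]
9    -> [-28, 9]
over -> [-28, 9, -28]
6    -> [-28, 9, -28, 6]
+    -> [-28, 9, -22]
swap -> [-28, -22, 9]
swap -> [-28, 9, -22]
-    -> [-28, 31]
-    -> [-59]
11   -> [-59, 11]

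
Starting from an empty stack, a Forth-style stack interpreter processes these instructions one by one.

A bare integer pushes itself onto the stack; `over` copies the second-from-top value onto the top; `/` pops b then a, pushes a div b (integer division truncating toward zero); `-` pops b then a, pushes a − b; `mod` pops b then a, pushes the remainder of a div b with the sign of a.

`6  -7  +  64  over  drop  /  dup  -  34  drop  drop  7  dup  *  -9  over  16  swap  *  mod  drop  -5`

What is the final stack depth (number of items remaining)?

2

6     [6]
-7    [6, -7]
+     [-1]
64    [-1, 64]
over  [-1, 64, -1]
drop  [-1, 64]
/     [0]
dup   [0, 0]
-     [0]
34    [0, 34]
drop  [0]
drop  []
7     [7]
dup   [7, 7]
*     [49]
-9    [49, -9]
over  [49, -9, 49]
16    [49, -9, 49, 16]
swap  [49, -9, 16, 49]
*     [49, -9, 784]
mod   [49, -9]
drop  [49]
-5    [49, -5]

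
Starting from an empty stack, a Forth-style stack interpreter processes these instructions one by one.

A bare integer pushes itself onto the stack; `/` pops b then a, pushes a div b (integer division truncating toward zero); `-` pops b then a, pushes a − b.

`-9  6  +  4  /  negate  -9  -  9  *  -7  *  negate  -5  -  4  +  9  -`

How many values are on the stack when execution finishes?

-9     : [-9]
6      : [-9, 6]
+      : [-3]
4      : [-3, 4]
/      : [0]
negate : [0]
-9     : [0, -9]
-      : [9]
9      : [9, 9]
*      : [81]
-7     : [81, -7]
*      : [-567]
negate : [567]
-5     : [567, -5]
-      : [572]
4      : [572, 4]
+      : [576]
9      : [576, 9]
-      : [567]

1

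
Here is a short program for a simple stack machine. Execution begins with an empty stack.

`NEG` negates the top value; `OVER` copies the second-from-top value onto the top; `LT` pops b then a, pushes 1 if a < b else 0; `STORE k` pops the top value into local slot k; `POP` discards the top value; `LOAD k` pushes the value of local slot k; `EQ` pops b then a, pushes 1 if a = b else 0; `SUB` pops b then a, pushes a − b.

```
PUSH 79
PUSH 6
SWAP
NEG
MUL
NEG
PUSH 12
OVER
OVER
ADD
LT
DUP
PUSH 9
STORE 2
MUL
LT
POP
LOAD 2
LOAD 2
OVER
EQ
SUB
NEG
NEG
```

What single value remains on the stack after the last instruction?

PUSH 79 : [79]
PUSH 6  : [79, 6]
SWAP    : [6, 79]
NEG     : [6, -79]
MUL     : [-474]
NEG     : [474]
PUSH 12 : [474, 12]
OVER    : [474, 12, 474]
OVER    : [474, 12, 474, 12]
ADD     : [474, 12, 486]
LT      : [474, 1]
DUP     : [474, 1, 1]
PUSH 9  : [474, 1, 1, 9]
STORE 2 : [474, 1, 1]
MUL     : [474, 1]
LT      : [0]
POP     : []
LOAD 2  : [9]
LOAD 2  : [9, 9]
OVER    : [9, 9, 9]
EQ      : [9, 1]
SUB     : [8]
NEG     : [-8]
NEG     : [8]

8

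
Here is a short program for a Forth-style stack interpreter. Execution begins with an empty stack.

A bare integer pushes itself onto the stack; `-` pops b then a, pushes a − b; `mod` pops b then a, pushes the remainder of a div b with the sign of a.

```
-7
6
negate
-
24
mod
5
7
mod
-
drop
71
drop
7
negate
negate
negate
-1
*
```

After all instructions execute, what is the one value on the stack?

7

-7     -> -7
6      -> -7 6
negate -> -7 -6
-      -> -1
24     -> -1 24
mod    -> -1
5      -> -1 5
7      -> -1 5 7
mod    -> -1 5
-      -> -6
drop   -> (empty)
71     -> 71
drop   -> (empty)
7      -> 7
negate -> -7
negate -> 7
negate -> -7
-1     -> -7 -1
*      -> 7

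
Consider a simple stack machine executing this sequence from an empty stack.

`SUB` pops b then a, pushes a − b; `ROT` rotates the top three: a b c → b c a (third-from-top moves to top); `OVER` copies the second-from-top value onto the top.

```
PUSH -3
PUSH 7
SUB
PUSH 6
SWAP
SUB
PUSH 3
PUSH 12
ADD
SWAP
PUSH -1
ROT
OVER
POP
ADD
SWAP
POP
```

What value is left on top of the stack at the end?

14

PUSH -3  [-3]
PUSH 7   [-3, 7]
SUB      [-10]
PUSH 6   [-10, 6]
SWAP     [6, -10]
SUB      [16]
PUSH 3   [16, 3]
PUSH 12  [16, 3, 12]
ADD      [16, 15]
SWAP     [15, 16]
PUSH -1  [15, 16, -1]
ROT      [16, -1, 15]
OVER     [16, -1, 15, -1]
POP      [16, -1, 15]
ADD      [16, 14]
SWAP     [14, 16]
POP      [14]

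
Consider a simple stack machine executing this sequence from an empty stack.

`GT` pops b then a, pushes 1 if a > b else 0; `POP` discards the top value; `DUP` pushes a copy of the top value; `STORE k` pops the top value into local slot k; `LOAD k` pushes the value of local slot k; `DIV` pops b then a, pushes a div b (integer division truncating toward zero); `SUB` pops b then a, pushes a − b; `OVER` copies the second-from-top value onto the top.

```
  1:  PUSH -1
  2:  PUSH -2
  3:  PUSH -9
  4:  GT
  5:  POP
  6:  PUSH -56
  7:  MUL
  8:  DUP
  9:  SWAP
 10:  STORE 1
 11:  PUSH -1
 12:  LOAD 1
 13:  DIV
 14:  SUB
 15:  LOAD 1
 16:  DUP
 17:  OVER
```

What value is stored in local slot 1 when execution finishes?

PUSH -1   [-1]
PUSH -2   [-1, -2]
PUSH -9   [-1, -2, -9]
GT        [-1, 1]
POP       [-1]
PUSH -56  [-1, -56]
MUL       [56]
DUP       [56, 56]
SWAP      [56, 56]
STORE 1   [56]
PUSH -1   [56, -1]
LOAD 1    [56, -1, 56]
DIV       [56, 0]
SUB       [56]
LOAD 1    [56, 56]
DUP       [56, 56, 56]
OVER      [56, 56, 56, 56]

56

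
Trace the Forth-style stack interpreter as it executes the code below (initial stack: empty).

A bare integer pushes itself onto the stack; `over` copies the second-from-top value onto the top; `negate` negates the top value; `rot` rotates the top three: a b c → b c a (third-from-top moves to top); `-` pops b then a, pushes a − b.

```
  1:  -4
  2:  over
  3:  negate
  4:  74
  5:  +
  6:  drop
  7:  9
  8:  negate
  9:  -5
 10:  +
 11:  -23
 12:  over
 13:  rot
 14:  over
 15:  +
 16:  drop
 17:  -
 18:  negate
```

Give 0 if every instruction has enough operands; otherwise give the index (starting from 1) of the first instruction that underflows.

-4 -> [-4]
over  — needs 2 operands, stack has 1 → underflow

2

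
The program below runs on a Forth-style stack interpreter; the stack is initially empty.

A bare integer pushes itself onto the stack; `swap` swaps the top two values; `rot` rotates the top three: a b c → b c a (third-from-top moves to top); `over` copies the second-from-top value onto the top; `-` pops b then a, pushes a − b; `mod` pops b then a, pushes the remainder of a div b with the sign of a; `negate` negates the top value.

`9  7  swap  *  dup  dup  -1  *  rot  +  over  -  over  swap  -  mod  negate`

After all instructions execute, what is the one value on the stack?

-63

9      -> 9
7      -> 9 7
swap   -> 7 9
*      -> 63
dup    -> 63 63
dup    -> 63 63 63
-1     -> 63 63 63 -1
*      -> 63 63 -63
rot    -> 63 -63 63
+      -> 63 0
over   -> 63 0 63
-      -> 63 -63
over   -> 63 -63 63
swap   -> 63 63 -63
-      -> 63 126
mod    -> 63
negate -> -63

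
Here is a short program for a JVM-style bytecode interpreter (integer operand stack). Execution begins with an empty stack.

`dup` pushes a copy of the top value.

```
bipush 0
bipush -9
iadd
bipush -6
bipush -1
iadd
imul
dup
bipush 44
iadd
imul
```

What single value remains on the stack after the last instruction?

6741

bipush 0   0
bipush -9  0 -9
iadd       -9
bipush -6  -9 -6
bipush -1  -9 -6 -1
iadd       -9 -7
imul       63
dup        63 63
bipush 44  63 63 44
iadd       63 107
imul       6741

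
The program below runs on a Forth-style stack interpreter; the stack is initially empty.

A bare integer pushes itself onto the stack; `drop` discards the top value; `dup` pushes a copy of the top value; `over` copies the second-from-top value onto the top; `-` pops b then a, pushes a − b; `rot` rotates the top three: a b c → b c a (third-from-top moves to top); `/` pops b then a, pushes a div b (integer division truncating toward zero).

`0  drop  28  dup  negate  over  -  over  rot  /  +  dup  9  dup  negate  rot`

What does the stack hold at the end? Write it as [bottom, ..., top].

[-55, 9, -9, -55]

0       [0]
drop    []
28      [28]
dup     [28, 28]
negate  [28, -28]
over    [28, -28, 28]
-       [28, -56]
over    [28, -56, 28]
rot     [-56, 28, 28]
/       [-56, 1]
+       [-55]
dup     [-55, -55]
9       [-55, -55, 9]
dup     [-55, -55, 9, 9]
negate  [-55, -55, 9, -9]
rot     [-55, 9, -9, -55]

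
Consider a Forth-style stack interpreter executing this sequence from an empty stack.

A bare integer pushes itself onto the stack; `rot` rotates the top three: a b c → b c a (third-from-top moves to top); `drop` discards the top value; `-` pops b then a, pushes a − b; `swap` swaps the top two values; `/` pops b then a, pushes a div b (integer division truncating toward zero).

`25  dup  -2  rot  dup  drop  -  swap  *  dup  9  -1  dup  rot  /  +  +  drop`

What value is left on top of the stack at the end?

-675

25    [25]
dup   [25, 25]
-2    [25, 25, -2]
rot   [25, -2, 25]
dup   [25, -2, 25, 25]
drop  [25, -2, 25]
-     [25, -27]
swap  [-27, 25]
*     [-675]
dup   [-675, -675]
9     [-675, -675, 9]
-1    [-675, -675, 9, -1]
dup   [-675, -675, 9, -1, -1]
rot   [-675, -675, -1, -1, 9]
/     [-675, -675, -1, 0]
+     [-675, -675, -1]
+     [-675, -676]
drop  [-675]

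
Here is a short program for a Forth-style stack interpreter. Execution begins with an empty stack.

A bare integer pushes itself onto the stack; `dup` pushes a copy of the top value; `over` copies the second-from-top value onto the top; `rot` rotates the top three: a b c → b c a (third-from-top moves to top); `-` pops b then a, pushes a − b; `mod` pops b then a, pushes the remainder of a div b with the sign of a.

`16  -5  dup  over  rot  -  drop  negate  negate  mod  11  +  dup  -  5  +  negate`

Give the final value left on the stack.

-5

16     -> 16
-5     -> 16 -5
dup    -> 16 -5 -5
over   -> 16 -5 -5 -5
rot    -> 16 -5 -5 -5
-      -> 16 -5 0
drop   -> 16 -5
negate -> 16 5
negate -> 16 -5
mod    -> 1
11     -> 1 11
+      -> 12
dup    -> 12 12
-      -> 0
5      -> 0 5
+      -> 5
negate -> -5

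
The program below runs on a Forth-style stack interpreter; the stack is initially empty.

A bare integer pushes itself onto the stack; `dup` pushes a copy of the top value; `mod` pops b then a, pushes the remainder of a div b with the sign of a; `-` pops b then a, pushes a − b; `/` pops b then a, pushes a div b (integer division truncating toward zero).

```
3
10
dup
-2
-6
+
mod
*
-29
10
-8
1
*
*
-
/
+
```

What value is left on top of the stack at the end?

3   → 3
10  → 3 10
dup → 3 10 10
-2  → 3 10 10 -2
-6  → 3 10 10 -2 -6
+   → 3 10 10 -8
mod → 3 10 2
*   → 3 20
-29 → 3 20 -29
10  → 3 20 -29 10
-8  → 3 20 -29 10 -8
1   → 3 20 -29 10 -8 1
*   → 3 20 -29 10 -8
*   → 3 20 -29 -80
-   → 3 20 51
/   → 3 0
+   → 3

3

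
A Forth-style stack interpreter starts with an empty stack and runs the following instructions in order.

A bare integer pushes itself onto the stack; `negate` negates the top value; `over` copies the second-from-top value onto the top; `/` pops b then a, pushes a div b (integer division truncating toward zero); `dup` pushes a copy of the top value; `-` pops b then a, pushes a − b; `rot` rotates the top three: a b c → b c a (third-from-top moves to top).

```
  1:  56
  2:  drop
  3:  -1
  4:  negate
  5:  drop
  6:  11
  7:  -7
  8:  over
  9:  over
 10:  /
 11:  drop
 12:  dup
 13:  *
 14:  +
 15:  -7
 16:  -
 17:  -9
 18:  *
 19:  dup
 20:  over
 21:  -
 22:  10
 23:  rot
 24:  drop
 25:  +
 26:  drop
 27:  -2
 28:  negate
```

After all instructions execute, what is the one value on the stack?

2

56     -> [56]
drop   -> []
-1     -> [-1]
negate -> [1]
drop   -> []
11     -> [11]
-7     -> [11, -7]
over   -> [11, -7, 11]
over   -> [11, -7, 11, -7]
/      -> [11, -7, -1]
drop   -> [11, -7]
dup    -> [11, -7, -7]
*      -> [11, 49]
+      -> [60]
-7     -> [60, -7]
-      -> [67]
-9     -> [67, -9]
*      -> [-603]
dup    -> [-603, -603]
over   -> [-603, -603, -603]
-      -> [-603, 0]
10     -> [-603, 0, 10]
rot    -> [0, 10, -603]
drop   -> [0, 10]
+      -> [10]
drop   -> []
-2     -> [-2]
negate -> [2]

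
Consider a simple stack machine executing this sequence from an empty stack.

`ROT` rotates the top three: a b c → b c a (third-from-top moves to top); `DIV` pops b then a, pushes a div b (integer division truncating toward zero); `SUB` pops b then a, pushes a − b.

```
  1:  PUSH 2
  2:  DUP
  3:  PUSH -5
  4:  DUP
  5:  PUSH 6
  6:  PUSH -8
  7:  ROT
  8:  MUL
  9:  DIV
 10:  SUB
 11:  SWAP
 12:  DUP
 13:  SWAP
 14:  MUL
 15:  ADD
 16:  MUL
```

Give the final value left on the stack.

-2

PUSH 2  : 2
DUP     : 2 2
PUSH -5 : 2 2 -5
DUP     : 2 2 -5 -5
PUSH 6  : 2 2 -5 -5 6
PUSH -8 : 2 2 -5 -5 6 -8
ROT     : 2 2 -5 6 -8 -5
MUL     : 2 2 -5 6 40
DIV     : 2 2 -5 0
SUB     : 2 2 -5
SWAP    : 2 -5 2
DUP     : 2 -5 2 2
SWAP    : 2 -5 2 2
MUL     : 2 -5 4
ADD     : 2 -1
MUL     : -2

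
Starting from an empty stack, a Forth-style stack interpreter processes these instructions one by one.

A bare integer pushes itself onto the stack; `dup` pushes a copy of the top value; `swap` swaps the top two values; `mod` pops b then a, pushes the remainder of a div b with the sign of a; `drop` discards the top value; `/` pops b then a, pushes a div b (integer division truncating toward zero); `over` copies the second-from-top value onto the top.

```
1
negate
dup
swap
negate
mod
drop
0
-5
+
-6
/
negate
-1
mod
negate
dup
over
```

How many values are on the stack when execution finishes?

3

1      → [1]
negate → [-1]
dup    → [-1, -1]
swap   → [-1, -1]
negate → [-1, 1]
mod    → [0]
drop   → []
0      → [0]
-5     → [0, -5]
+      → [-5]
-6     → [-5, -6]
/      → [0]
negate → [0]
-1     → [0, -1]
mod    → [0]
negate → [0]
dup    → [0, 0]
over   → [0, 0, 0]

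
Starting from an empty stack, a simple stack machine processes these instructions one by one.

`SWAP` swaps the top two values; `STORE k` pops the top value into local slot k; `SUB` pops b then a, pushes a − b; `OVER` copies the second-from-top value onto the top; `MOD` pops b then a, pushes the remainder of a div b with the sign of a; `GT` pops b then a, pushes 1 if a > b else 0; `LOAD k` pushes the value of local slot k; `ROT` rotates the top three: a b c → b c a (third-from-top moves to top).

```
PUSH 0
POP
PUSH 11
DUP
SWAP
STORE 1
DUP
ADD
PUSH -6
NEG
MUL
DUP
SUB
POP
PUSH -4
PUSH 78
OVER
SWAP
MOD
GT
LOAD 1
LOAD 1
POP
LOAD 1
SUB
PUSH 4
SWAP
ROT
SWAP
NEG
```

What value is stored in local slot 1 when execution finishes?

PUSH 0   [0]
POP      []
PUSH 11  [11]
DUP      [11, 11]
SWAP     [11, 11]
STORE 1  [11]
DUP      [11, 11]
ADD      [22]
PUSH -6  [22, -6]
NEG      [22, 6]
MUL      [132]
DUP      [132, 132]
SUB      [0]
POP      []
PUSH -4  [-4]
PUSH 78  [-4, 78]
OVER     [-4, 78, -4]
SWAP     [-4, -4, 78]
MOD      [-4, -4]
GT       [0]
LOAD 1   [0, 11]
LOAD 1   [0, 11, 11]
POP      [0, 11]
LOAD 1   [0, 11, 11]
SUB      [0, 0]
PUSH 4   [0, 0, 4]
SWAP     [0, 4, 0]
ROT      [4, 0, 0]
SWAP     [4, 0, 0]
NEG      [4, 0, 0]

11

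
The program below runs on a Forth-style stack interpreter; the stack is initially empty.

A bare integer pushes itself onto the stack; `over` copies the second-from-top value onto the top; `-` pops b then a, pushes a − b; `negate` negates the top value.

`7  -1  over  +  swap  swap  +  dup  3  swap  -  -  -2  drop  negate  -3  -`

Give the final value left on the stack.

-20

7      -> [7]
-1     -> [7, -1]
over   -> [7, -1, 7]
+      -> [7, 6]
swap   -> [6, 7]
swap   -> [7, 6]
+      -> [13]
dup    -> [13, 13]
3      -> [13, 13, 3]
swap   -> [13, 3, 13]
-      -> [13, -10]
-      -> [23]
-2     -> [23, -2]
drop   -> [23]
negate -> [-23]
-3     -> [-23, -3]
-      -> [-20]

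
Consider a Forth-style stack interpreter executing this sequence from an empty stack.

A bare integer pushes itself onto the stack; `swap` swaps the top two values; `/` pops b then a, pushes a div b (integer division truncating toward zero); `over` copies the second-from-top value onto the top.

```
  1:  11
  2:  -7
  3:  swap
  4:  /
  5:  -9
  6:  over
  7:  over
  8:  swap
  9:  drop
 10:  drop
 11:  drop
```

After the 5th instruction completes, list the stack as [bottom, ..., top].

[0, -9]

11   → 11
-7   → 11 -7
swap → -7 11
/    → 0
-9   → 0 -9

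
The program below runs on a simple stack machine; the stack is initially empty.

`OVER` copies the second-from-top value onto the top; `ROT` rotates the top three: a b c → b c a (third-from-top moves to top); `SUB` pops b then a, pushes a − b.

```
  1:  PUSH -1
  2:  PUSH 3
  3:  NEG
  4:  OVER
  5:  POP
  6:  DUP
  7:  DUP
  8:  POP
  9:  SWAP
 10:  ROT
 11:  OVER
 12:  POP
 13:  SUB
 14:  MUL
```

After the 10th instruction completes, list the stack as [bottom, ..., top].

PUSH -1 : [-1]
PUSH 3  : [-1, 3]
NEG     : [-1, -3]
OVER    : [-1, -3, -1]
POP     : [-1, -3]
DUP     : [-1, -3, -3]
DUP     : [-1, -3, -3, -3]
POP     : [-1, -3, -3]
SWAP    : [-1, -3, -3]
ROT     : [-3, -3, -1]

[-3, -3, -1]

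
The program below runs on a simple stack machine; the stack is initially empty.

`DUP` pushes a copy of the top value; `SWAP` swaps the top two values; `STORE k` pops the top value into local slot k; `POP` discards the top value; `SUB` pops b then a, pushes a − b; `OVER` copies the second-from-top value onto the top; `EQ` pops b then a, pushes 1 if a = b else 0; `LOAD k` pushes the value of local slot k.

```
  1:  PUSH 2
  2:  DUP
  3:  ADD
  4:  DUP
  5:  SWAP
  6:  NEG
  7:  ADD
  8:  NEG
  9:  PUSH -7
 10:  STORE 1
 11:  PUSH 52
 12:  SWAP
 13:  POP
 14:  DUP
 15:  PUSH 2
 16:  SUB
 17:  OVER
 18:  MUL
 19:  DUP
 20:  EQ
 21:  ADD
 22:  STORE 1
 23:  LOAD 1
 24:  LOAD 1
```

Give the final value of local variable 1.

53

PUSH 2  -> 2
DUP     -> 2 2
ADD     -> 4
DUP     -> 4 4
SWAP    -> 4 4
NEG     -> 4 -4
ADD     -> 0
NEG     -> 0
PUSH -7 -> 0 -7
STORE 1 -> 0
PUSH 52 -> 0 52
SWAP    -> 52 0
POP     -> 52
DUP     -> 52 52
PUSH 2  -> 52 52 2
SUB     -> 52 50
OVER    -> 52 50 52
MUL     -> 52 2600
DUP     -> 52 2600 2600
EQ      -> 52 1
ADD     -> 53
STORE 1 -> (empty)
LOAD 1  -> 53
LOAD 1  -> 53 53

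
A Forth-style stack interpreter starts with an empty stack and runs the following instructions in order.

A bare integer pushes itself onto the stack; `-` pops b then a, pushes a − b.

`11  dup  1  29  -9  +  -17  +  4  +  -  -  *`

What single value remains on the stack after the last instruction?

11   [11]
dup  [11, 11]
1    [11, 11, 1]
29   [11, 11, 1, 29]
-9   [11, 11, 1, 29, -9]
+    [11, 11, 1, 20]
-17  [11, 11, 1, 20, -17]
+    [11, 11, 1, 3]
4    [11, 11, 1, 3, 4]
+    [11, 11, 1, 7]
-    [11, 11, -6]
-    [11, 17]
*    [187]

187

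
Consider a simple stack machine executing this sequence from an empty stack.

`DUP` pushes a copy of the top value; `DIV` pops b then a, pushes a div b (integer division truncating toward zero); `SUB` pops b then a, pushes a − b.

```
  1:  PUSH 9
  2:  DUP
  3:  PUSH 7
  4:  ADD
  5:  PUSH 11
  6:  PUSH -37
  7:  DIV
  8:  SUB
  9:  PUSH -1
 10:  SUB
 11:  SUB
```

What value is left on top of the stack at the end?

PUSH 9   → 9
DUP      → 9 9
PUSH 7   → 9 9 7
ADD      → 9 16
PUSH 11  → 9 16 11
PUSH -37 → 9 16 11 -37
DIV      → 9 16 0
SUB      → 9 16
PUSH -1  → 9 16 -1
SUB      → 9 17
SUB      → -8

-8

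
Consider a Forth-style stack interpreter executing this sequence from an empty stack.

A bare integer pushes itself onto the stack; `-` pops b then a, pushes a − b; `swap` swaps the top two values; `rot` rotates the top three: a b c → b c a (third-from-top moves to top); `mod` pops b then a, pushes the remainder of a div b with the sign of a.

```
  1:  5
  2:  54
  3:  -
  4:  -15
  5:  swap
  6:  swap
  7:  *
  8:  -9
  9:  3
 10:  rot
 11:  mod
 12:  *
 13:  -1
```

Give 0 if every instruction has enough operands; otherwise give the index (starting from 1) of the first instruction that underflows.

0

5     5
54    5 54
-     -49
-15   -49 -15
swap  -15 -49
swap  -49 -15
*     735
-9    735 -9
3     735 -9 3
rot   -9 3 735
mod   -9 3
*     -27
-1    -27 -1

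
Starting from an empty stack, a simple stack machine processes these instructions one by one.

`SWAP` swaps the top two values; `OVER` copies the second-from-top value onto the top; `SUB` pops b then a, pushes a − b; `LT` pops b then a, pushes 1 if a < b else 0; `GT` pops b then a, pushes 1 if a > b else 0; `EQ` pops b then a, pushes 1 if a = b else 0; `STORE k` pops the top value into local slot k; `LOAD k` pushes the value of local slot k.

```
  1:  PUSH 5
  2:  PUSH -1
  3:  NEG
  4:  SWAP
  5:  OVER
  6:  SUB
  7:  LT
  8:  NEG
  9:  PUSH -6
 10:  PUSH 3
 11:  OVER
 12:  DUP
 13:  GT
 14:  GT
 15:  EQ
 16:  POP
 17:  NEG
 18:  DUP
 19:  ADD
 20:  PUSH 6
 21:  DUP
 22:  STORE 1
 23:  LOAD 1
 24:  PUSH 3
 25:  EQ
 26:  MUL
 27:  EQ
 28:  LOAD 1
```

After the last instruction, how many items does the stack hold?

PUSH 5   5
PUSH -1  5 -1
NEG      5 1
SWAP     1 5
OVER     1 5 1
SUB      1 4
LT       1
NEG      -1
PUSH -6  -1 -6
PUSH 3   -1 -6 3
OVER     -1 -6 3 -6
DUP      -1 -6 3 -6 -6
GT       -1 -6 3 0
GT       -1 -6 1
EQ       -1 0
POP      -1
NEG      1
DUP      1 1
ADD      2
PUSH 6   2 6
DUP      2 6 6
STORE 1  2 6
LOAD 1   2 6 6
PUSH 3   2 6 6 3
EQ       2 6 0
MUL      2 0
EQ       0
LOAD 1   0 6

2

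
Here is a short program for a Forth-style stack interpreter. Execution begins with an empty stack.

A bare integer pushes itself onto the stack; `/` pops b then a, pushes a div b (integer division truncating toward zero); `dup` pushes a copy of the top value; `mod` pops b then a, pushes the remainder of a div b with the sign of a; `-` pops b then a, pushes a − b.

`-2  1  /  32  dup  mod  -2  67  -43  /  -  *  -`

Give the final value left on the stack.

-2   [-2]
1    [-2, 1]
/    [-2]
32   [-2, 32]
dup  [-2, 32, 32]
mod  [-2, 0]
-2   [-2, 0, -2]
67   [-2, 0, -2, 67]
-43  [-2, 0, -2, 67, -43]
/    [-2, 0, -2, -1]
-    [-2, 0, -1]
*    [-2, 0]
-    [-2]

-2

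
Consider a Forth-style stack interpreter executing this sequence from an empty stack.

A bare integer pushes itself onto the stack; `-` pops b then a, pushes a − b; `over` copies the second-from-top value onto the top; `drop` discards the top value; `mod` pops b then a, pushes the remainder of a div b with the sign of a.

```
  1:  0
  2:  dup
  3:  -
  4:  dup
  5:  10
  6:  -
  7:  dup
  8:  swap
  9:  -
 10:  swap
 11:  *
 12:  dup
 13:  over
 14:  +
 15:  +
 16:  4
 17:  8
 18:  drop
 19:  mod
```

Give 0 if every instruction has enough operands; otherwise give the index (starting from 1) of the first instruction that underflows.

0    -> 0
dup  -> 0 0
-    -> 0
dup  -> 0 0
10   -> 0 0 10
-    -> 0 -10
dup  -> 0 -10 -10
swap -> 0 -10 -10
-    -> 0 0
swap -> 0 0
*    -> 0
dup  -> 0 0
over -> 0 0 0
+    -> 0 0
+    -> 0
4    -> 0 4
8    -> 0 4 8
drop -> 0 4
mod  -> 0

0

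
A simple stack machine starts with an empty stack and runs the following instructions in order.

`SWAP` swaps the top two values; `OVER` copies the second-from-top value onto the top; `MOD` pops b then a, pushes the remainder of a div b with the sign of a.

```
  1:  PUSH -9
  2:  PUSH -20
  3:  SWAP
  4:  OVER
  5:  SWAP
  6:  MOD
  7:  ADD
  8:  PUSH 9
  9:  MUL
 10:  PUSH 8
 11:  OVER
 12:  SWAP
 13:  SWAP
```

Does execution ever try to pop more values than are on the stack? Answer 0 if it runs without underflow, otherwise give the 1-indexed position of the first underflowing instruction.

PUSH -9  → [-9]
PUSH -20 → [-9, -20]
SWAP     → [-20, -9]
OVER     → [-20, -9, -20]
SWAP     → [-20, -20, -9]
MOD      → [-20, -2]
ADD      → [-22]
PUSH 9   → [-22, 9]
MUL      → [-198]
PUSH 8   → [-198, 8]
OVER     → [-198, 8, -198]
SWAP     → [-198, -198, 8]
SWAP     → [-198, 8, -198]

0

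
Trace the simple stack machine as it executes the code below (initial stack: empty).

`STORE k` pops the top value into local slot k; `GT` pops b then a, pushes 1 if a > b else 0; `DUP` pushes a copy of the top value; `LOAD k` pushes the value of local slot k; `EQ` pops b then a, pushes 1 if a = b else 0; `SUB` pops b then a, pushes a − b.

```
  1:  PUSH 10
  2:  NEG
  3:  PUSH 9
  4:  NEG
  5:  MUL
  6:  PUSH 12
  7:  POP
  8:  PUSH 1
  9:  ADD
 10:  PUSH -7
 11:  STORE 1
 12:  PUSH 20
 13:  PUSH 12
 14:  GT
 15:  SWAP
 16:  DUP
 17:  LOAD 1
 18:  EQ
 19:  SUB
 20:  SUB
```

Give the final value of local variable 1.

-7

PUSH 10  10
NEG      -10
PUSH 9   -10 9
NEG      -10 -9
MUL      90
PUSH 12  90 12
POP      90
PUSH 1   90 1
ADD      91
PUSH -7  91 -7
STORE 1  91
PUSH 20  91 20
PUSH 12  91 20 12
GT       91 1
SWAP     1 91
DUP      1 91 91
LOAD 1   1 91 91 -7
EQ       1 91 0
SUB      1 91
SUB      -90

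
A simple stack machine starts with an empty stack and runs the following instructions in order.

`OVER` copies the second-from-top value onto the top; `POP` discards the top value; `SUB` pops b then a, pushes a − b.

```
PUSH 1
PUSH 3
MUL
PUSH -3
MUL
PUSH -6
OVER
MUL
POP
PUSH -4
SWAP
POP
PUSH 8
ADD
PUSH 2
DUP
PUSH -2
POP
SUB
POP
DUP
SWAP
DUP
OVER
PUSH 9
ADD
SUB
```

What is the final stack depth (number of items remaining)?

PUSH 1  : [1]
PUSH 3  : [1, 3]
MUL     : [3]
PUSH -3 : [3, -3]
MUL     : [-9]
PUSH -6 : [-9, -6]
OVER    : [-9, -6, -9]
MUL     : [-9, 54]
POP     : [-9]
PUSH -4 : [-9, -4]
SWAP    : [-4, -9]
POP     : [-4]
PUSH 8  : [-4, 8]
ADD     : [4]
PUSH 2  : [4, 2]
DUP     : [4, 2, 2]
PUSH -2 : [4, 2, 2, -2]
POP     : [4, 2, 2]
SUB     : [4, 0]
POP     : [4]
DUP     : [4, 4]
SWAP    : [4, 4]
DUP     : [4, 4, 4]
OVER    : [4, 4, 4, 4]
PUSH 9  : [4, 4, 4, 4, 9]
ADD     : [4, 4, 4, 13]
SUB     : [4, 4, -9]

3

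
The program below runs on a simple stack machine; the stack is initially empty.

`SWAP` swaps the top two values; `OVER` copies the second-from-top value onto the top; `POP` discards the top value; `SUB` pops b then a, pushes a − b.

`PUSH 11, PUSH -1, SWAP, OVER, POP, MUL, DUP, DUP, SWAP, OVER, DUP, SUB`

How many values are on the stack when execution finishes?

4

PUSH 11 → [11]
PUSH -1 → [11, -1]
SWAP    → [-1, 11]
OVER    → [-1, 11, -1]
POP     → [-1, 11]
MUL     → [-11]
DUP     → [-11, -11]
DUP     → [-11, -11, -11]
SWAP    → [-11, -11, -11]
OVER    → [-11, -11, -11, -11]
DUP     → [-11, -11, -11, -11, -11]
SUB     → [-11, -11, -11, 0]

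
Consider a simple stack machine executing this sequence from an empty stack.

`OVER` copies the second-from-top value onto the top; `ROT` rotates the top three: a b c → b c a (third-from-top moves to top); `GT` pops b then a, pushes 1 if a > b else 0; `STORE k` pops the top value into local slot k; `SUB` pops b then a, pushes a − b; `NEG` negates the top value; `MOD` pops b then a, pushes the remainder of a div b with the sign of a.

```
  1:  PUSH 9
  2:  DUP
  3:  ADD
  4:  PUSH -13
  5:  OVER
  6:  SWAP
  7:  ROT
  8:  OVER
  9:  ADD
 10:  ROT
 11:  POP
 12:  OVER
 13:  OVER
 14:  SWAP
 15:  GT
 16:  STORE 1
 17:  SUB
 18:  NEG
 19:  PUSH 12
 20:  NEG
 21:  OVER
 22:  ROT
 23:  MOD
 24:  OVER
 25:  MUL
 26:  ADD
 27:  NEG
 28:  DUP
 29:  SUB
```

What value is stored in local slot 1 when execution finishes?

1

PUSH 9   : 9
DUP      : 9 9
ADD      : 18
PUSH -13 : 18 -13
OVER     : 18 -13 18
SWAP     : 18 18 -13
ROT      : 18 -13 18
OVER     : 18 -13 18 -13
ADD      : 18 -13 5
ROT      : -13 5 18
POP      : -13 5
OVER     : -13 5 -13
OVER     : -13 5 -13 5
SWAP     : -13 5 5 -13
GT       : -13 5 1
STORE 1  : -13 5
SUB      : -18
NEG      : 18
PUSH 12  : 18 12
NEG      : 18 -12
OVER     : 18 -12 18
ROT      : -12 18 18
MOD      : -12 0
OVER     : -12 0 -12
MUL      : -12 0
ADD      : -12
NEG      : 12
DUP      : 12 12
SUB      : 0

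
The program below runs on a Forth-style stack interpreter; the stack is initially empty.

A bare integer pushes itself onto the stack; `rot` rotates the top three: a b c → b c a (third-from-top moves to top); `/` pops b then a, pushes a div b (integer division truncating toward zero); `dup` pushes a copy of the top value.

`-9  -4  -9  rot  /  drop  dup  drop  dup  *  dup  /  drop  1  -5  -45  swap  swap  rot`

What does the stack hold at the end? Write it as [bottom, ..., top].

[-5, -45, 1]

-9    -9
-4    -9 -4
-9    -9 -4 -9
rot   -4 -9 -9
/     -4 1
drop  -4
dup   -4 -4
drop  -4
dup   -4 -4
*     16
dup   16 16
/     1
drop  (empty)
1     1
-5    1 -5
-45   1 -5 -45
swap  1 -45 -5
swap  1 -5 -45
rot   -5 -45 1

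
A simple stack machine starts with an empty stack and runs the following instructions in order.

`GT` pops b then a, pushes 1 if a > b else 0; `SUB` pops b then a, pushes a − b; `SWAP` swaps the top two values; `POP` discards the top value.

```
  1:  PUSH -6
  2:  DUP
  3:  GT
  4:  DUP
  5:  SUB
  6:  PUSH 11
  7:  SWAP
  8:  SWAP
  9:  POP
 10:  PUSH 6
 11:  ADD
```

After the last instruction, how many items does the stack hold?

1

PUSH -6 → [-6]
DUP     → [-6, -6]
GT      → [0]
DUP     → [0, 0]
SUB     → [0]
PUSH 11 → [0, 11]
SWAP    → [11, 0]
SWAP    → [0, 11]
POP     → [0]
PUSH 6  → [0, 6]
ADD     → [6]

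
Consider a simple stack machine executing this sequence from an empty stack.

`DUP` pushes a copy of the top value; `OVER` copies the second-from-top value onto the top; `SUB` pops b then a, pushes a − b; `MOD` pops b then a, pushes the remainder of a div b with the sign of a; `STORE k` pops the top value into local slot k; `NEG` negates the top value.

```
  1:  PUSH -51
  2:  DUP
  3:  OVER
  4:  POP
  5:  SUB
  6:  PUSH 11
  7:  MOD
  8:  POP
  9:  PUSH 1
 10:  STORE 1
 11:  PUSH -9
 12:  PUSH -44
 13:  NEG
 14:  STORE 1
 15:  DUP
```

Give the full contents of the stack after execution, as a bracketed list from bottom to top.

[-9, -9]

PUSH -51  -51
DUP       -51 -51
OVER      -51 -51 -51
POP       -51 -51
SUB       0
PUSH 11   0 11
MOD       0
POP       (empty)
PUSH 1    1
STORE 1   (empty)
PUSH -9   -9
PUSH -44  -9 -44
NEG       -9 44
STORE 1   -9
DUP       -9 -9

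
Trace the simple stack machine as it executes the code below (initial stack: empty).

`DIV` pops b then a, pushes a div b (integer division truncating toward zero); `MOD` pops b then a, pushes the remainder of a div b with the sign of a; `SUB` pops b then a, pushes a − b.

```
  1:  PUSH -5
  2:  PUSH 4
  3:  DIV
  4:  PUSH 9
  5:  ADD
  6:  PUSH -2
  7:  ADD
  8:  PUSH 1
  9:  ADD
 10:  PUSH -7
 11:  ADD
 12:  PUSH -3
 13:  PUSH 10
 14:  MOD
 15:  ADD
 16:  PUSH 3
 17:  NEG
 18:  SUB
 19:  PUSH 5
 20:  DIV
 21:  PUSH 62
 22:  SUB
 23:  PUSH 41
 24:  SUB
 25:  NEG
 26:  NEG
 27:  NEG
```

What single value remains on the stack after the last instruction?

PUSH -5 : -5
PUSH 4  : -5 4
DIV     : -1
PUSH 9  : -1 9
ADD     : 8
PUSH -2 : 8 -2
ADD     : 6
PUSH 1  : 6 1
ADD     : 7
PUSH -7 : 7 -7
ADD     : 0
PUSH -3 : 0 -3
PUSH 10 : 0 -3 10
MOD     : 0 -3
ADD     : -3
PUSH 3  : -3 3
NEG     : -3 -3
SUB     : 0
PUSH 5  : 0 5
DIV     : 0
PUSH 62 : 0 62
SUB     : -62
PUSH 41 : -62 41
SUB     : -103
NEG     : 103
NEG     : -103
NEG     : 103

103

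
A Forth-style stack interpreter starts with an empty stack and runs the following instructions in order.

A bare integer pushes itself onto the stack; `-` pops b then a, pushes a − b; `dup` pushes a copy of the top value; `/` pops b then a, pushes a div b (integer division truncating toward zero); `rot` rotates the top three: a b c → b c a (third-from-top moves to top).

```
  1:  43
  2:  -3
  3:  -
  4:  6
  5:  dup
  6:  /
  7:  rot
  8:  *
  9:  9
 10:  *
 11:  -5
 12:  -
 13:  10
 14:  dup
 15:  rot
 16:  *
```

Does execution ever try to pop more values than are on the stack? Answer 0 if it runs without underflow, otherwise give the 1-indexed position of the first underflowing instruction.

43   43
-3   43 -3
-    46
6    46 6
dup  46 6 6
/    46 1
rot  — needs 3 operands, stack has 2 → underflow

7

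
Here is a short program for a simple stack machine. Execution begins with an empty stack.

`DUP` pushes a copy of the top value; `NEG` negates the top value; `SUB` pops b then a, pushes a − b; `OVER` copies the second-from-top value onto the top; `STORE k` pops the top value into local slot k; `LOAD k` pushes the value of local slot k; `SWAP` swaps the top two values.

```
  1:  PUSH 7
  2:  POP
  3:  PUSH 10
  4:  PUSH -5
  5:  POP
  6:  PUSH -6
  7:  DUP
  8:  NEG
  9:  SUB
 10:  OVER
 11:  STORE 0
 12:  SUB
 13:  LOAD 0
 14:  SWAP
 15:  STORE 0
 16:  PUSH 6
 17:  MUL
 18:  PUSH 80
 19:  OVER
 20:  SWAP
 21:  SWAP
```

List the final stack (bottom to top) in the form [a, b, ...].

[60, 80, 60]

PUSH 7  → [7]
POP     → []
PUSH 10 → [10]
PUSH -5 → [10, -5]
POP     → [10]
PUSH -6 → [10, -6]
DUP     → [10, -6, -6]
NEG     → [10, -6, 6]
SUB     → [10, -12]
OVER    → [10, -12, 10]
STORE 0 → [10, -12]
SUB     → [22]
LOAD 0  → [22, 10]
SWAP    → [10, 22]
STORE 0 → [10]
PUSH 6  → [10, 6]
MUL     → [60]
PUSH 80 → [60, 80]
OVER    → [60, 80, 60]
SWAP    → [60, 60, 80]
SWAP    → [60, 80, 60]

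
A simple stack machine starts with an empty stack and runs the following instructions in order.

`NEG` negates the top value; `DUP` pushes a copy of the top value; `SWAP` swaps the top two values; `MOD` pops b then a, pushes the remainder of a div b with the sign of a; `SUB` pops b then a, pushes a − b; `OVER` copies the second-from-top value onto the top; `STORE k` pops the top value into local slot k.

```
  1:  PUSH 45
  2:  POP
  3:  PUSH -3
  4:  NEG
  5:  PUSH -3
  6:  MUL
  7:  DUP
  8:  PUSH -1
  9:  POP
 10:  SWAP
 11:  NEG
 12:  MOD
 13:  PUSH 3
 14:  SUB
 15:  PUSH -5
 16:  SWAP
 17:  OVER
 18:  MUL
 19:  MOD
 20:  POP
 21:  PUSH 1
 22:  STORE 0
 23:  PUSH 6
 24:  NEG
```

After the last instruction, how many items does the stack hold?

1

PUSH 45  [45]
POP      []
PUSH -3  [-3]
NEG      [3]
PUSH -3  [3, -3]
MUL      [-9]
DUP      [-9, -9]
PUSH -1  [-9, -9, -1]
POP      [-9, -9]
SWAP     [-9, -9]
NEG      [-9, 9]
MOD      [0]
PUSH 3   [0, 3]
SUB      [-3]
PUSH -5  [-3, -5]
SWAP     [-5, -3]
OVER     [-5, -3, -5]
MUL      [-5, 15]
MOD      [-5]
POP      []
PUSH 1   [1]
STORE 0  []
PUSH 6   [6]
NEG      [-6]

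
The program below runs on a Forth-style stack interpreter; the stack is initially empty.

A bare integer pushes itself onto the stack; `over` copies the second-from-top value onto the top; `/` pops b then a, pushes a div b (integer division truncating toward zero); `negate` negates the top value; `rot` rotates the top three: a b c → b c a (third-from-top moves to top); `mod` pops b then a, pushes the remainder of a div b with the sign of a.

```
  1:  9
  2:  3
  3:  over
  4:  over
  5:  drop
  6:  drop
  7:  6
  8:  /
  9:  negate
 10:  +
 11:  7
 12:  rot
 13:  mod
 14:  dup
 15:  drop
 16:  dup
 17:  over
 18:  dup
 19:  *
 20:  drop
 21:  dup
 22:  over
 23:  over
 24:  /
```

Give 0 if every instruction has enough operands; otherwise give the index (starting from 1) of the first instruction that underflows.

9      -> 9
3      -> 9 3
over   -> 9 3 9
over   -> 9 3 9 3
drop   -> 9 3 9
drop   -> 9 3
6      -> 9 3 6
/      -> 9 0
negate -> 9 0
+      -> 9
7      -> 9 7
rot  — needs 3 operands, stack has 2 → underflow

12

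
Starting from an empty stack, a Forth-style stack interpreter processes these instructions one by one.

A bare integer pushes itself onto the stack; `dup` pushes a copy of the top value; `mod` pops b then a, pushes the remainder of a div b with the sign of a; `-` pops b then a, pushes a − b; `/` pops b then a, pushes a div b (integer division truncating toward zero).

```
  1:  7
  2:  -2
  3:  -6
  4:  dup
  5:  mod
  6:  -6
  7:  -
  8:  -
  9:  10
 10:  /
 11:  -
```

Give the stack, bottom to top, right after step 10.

[7, 0]

7   : 7
-2  : 7 -2
-6  : 7 -2 -6
dup : 7 -2 -6 -6
mod : 7 -2 0
-6  : 7 -2 0 -6
-   : 7 -2 6
-   : 7 -8
10  : 7 -8 10
/   : 7 0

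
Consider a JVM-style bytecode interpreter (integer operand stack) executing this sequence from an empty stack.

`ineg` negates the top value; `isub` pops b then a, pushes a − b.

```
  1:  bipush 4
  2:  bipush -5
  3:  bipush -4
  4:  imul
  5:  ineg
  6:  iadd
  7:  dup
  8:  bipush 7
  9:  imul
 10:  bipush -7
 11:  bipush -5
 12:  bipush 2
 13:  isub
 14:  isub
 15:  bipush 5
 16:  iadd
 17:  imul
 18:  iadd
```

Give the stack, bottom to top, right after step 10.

[-16, -112, -7]

bipush 4  → 4
bipush -5 → 4 -5
bipush -4 → 4 -5 -4
imul      → 4 20
ineg      → 4 -20
iadd      → -16
dup       → -16 -16
bipush 7  → -16 -16 7
imul      → -16 -112
bipush -7 → -16 -112 -7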